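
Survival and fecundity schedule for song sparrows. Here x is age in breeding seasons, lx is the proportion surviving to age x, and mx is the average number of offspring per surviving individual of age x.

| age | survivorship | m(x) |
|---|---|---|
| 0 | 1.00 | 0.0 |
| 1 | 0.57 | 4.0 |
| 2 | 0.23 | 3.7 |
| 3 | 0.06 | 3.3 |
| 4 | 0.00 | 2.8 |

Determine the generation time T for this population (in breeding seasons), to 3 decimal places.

1.375

lx·mx: 0, 2.28, 0.851, 0.198, 0 → R0 = 3.329
x·lx·mx: 0, 2.28, 1.702, 0.594, 0 → Σ = 4.576
T = 4.576 / 3.329 = 1.374587… → 1.375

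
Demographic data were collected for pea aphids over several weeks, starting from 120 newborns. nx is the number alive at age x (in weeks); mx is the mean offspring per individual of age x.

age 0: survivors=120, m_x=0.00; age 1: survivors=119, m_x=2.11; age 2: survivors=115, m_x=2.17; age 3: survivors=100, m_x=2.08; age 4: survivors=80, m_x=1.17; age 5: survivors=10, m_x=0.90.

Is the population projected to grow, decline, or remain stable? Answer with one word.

growing

lx = nx/n0 = nx/120: 1, 0.99167…, 0.95833…, 0.83333…, 0.66667…, 0.08333…
R0 = Σ lx·mx = 0 + 2.092417… + 2.079583… + 1.733333… + 0.78… + 0.075… = 6.760333…
R0 > 1, so the population is growing.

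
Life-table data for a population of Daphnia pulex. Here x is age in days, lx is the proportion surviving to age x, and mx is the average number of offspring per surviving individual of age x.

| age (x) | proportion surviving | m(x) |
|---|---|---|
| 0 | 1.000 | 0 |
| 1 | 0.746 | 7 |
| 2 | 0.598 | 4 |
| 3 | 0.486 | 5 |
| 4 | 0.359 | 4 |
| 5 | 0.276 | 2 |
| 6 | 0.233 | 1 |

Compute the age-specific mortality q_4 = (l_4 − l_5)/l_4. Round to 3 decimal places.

q_4 = (l_4 − l_5) / l_4 = (0.359 − 0.276) / 0.359
     = 0.083 / 0.359 = 0.231198… → 0.231

0.231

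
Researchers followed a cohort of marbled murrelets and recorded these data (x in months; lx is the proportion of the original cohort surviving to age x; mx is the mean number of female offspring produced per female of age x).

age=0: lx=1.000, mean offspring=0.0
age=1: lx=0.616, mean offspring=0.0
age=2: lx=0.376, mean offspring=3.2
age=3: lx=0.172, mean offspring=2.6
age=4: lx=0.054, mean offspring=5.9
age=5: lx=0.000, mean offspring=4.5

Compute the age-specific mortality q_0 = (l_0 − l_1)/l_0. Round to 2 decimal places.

0.38

q_0 = (l_0 − l_1) / l_0 = (1 − 0.616) / 1
     = 0.384 / 1 = 0.384 → 0.38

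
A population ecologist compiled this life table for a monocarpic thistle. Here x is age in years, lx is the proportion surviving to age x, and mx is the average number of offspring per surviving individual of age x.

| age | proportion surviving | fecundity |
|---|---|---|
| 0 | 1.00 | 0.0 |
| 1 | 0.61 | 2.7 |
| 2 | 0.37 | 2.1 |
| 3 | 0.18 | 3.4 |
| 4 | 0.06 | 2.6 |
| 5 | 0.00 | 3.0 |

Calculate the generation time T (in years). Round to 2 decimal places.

lx·mx: 0, 1.647, 0.777, 0.612, 0.156, 0 → R0 = 3.192
x·lx·mx: 0, 1.647, 1.554, 1.836, 0.624, 0 → Σ = 5.661
T = 5.661 / 3.192 = 1.773496… → 1.77

1.77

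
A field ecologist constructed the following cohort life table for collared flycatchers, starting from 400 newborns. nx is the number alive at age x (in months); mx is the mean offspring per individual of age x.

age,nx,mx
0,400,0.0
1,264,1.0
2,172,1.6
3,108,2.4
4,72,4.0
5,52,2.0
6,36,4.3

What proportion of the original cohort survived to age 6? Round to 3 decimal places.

l_6 = n_6/n_0 = 36/400 = 0.09 → 0.090

0.090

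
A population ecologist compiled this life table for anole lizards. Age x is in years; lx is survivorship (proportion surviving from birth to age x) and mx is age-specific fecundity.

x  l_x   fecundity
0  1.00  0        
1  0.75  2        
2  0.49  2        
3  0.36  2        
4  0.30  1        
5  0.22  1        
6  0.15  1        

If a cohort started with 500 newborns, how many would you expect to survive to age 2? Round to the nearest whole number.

Expected survivors = N0 · l_2 = 500 × 0.49 = 245 → 245

245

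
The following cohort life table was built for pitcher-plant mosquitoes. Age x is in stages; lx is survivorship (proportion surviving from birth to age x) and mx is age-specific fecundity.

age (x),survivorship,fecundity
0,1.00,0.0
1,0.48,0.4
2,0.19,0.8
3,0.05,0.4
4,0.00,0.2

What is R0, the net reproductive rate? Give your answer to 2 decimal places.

0.36

lx·mx by age: 0, 0.192, 0.152, 0.02, 0
R0 = Σ lx·mx = 0.364 → 0.36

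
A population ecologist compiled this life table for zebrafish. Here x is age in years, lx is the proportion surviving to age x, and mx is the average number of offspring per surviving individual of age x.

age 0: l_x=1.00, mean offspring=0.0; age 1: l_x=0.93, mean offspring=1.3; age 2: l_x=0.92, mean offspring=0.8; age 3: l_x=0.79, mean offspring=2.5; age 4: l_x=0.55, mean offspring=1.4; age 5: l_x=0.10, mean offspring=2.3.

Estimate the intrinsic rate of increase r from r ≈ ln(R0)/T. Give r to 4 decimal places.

R0 = Σ lx·mx = 0 + 1.209 + 0.736 + 1.975 + 0.77 + 0.23 = 4.92
Σ x·lx·mx = 12.836; T = 12.836/4.92 = 2.60894…
r ≈ ln(R0)/T = ln(4.92)/2.60894… = 0.61071… → 0.6107

0.6107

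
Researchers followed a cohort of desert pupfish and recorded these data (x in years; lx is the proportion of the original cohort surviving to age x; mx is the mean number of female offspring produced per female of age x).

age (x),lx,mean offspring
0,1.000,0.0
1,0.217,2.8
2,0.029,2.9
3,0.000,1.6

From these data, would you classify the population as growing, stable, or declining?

declining

R0 = Σ lx·mx = 0 + 0.6076 + 0.0841 + 0 = 0.6917
R0 < 1, so the population is declining.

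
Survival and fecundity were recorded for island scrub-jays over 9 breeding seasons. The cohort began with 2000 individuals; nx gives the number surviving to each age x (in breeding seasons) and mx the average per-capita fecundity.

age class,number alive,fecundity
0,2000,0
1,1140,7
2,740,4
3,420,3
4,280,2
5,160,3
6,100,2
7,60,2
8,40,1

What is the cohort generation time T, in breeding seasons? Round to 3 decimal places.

1.815

lx = nx/n0 = nx/2000: 1, 0.57, 0.37, 0.21, 0.14, 0.08, 0.05, 0.03, 0.02
lx·mx: 0, 3.99, 1.48, 0.63, 0.28, 0.24, 0.1, 0.06, 0.02 → R0 = 6.8
x·lx·mx: 0, 3.99, 2.96, 1.89, 1.12, 1.2, 0.6, 0.42, 0.16 → Σ = 12.34
T = 12.34 / 6.8 = 1.814706… → 1.815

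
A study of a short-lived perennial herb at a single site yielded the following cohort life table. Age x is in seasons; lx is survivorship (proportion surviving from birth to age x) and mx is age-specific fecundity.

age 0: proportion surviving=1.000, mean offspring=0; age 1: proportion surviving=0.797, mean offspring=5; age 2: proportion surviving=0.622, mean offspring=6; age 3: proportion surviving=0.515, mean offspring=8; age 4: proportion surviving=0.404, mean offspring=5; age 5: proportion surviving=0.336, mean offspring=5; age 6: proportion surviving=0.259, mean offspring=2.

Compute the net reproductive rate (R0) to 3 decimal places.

16.055

lx·mx by age: 0, 3.985, 3.732, 4.12, 2.02, 1.68, 0.518
R0 = Σ lx·mx = 16.055 → 16.055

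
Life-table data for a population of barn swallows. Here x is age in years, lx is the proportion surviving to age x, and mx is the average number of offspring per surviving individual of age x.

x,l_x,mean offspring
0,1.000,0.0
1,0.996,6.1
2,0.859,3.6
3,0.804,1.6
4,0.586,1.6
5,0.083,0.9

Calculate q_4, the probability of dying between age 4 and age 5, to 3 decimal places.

q_4 = (l_4 − l_5) / l_4 = (0.586 − 0.083) / 0.586
     = 0.503 / 0.586 = 0.858362… → 0.858

0.858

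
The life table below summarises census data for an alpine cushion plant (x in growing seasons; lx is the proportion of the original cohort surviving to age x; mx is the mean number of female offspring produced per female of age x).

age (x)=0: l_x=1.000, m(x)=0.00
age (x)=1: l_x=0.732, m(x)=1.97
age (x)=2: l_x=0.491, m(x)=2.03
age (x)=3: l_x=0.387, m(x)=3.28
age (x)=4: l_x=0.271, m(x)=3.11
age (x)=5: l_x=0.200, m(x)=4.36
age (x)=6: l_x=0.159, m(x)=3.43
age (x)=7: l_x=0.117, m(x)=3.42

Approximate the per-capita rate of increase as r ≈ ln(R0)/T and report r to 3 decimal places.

0.560

R0 = Σ lx·mx = 0 + 1.44204 + 0.99673 + 1.26936 + 0.84281 + 0.872 + 0.54537 + 0.40014 = 6.36845
Σ x·lx·mx = 21.04802; T = 21.04802/6.36845 = 3.30505…
r ≈ ln(R0)/T = ln(6.36845)/3.30505… = 0.56016… → 0.560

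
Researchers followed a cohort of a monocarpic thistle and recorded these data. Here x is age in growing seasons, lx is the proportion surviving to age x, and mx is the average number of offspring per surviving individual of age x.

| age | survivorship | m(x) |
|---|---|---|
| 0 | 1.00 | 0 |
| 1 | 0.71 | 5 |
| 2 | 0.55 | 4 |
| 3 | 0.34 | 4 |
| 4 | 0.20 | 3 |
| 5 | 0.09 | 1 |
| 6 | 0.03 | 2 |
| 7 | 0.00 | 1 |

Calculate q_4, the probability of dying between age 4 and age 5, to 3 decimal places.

0.550

q_4 = (l_4 − l_5) / l_4 = (0.2 − 0.09) / 0.2
     = 0.11 / 0.2 = 0.55 → 0.550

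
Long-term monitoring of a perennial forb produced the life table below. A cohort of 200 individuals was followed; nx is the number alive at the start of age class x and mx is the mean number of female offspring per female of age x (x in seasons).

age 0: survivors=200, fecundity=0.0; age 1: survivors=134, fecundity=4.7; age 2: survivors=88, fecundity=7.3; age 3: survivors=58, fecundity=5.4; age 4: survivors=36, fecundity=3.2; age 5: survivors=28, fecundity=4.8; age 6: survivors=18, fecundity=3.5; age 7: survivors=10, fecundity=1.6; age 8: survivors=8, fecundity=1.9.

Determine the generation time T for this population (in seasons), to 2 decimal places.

lx = nx/n0 = nx/200: 1, 0.67, 0.44, 0.29, 0.18, 0.14, 0.09, 0.05, 0.04
lx·mx: 0, 3.149, 3.212, 1.566, 0.576, 0.672, 0.315, 0.08, 0.076 → R0 = 9.646
x·lx·mx: 0, 3.149, 6.424, 4.698, 2.304, 3.36, 1.89, 0.56, 0.608 → Σ = 22.993
T = 22.993 / 9.646 = 2.383682… → 2.38

2.38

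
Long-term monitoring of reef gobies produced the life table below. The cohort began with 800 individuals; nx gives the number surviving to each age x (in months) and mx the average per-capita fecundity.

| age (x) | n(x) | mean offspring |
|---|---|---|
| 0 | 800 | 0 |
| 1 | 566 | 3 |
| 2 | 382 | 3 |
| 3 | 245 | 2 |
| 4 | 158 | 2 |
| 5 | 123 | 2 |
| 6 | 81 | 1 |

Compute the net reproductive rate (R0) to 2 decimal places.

lx = nx/n0 = nx/800: 1, 0.7075, 0.4775, 0.30625, 0.1975, 0.15375, 0.10125
lx·mx by age: 0, 2.1225, 1.4325, 0.6125, 0.395, 0.3075, 0.10125
R0 = Σ lx·mx = 4.97125 → 4.97

4.97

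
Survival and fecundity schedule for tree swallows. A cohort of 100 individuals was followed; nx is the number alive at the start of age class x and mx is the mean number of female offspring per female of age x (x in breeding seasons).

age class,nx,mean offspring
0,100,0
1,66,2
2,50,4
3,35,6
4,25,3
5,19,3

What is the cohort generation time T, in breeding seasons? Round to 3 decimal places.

lx = nx/n0 = nx/100: 1, 0.66, 0.5, 0.35, 0.25, 0.19
lx·mx: 0, 1.32, 2, 2.1, 0.75, 0.57 → R0 = 6.74
x·lx·mx: 0, 1.32, 4, 6.3, 3, 2.85 → Σ = 17.47
T = 17.47 / 6.74 = 2.591988… → 2.592

2.592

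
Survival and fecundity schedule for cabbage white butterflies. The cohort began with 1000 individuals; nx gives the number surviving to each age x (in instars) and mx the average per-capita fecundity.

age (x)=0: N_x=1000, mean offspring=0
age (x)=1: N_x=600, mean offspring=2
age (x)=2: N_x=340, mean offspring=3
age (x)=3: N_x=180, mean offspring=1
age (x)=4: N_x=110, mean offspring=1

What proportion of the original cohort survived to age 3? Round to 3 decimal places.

l_3 = n_3/n_0 = 180/1000 = 0.18 → 0.180

0.180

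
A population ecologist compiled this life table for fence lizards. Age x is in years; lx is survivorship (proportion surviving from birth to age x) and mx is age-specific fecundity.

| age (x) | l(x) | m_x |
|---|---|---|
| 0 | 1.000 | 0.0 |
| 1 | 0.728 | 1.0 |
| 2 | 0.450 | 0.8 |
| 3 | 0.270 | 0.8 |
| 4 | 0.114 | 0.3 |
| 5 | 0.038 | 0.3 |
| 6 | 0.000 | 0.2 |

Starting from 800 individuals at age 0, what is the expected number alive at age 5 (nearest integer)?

Expected survivors = N0 · l_5 = 800 × 0.038 = 30.4 → 30

30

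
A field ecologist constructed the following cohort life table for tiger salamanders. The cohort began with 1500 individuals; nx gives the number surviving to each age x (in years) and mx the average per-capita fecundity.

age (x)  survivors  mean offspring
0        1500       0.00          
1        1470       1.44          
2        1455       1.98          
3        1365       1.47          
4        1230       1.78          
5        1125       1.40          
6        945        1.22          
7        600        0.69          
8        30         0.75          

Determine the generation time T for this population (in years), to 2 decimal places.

lx = nx/n0 = nx/1500: 1, 0.98, 0.97, 0.91, 0.82, 0.75, 0.63, 0.4, 0.02
lx·mx: 0, 1.4112, 1.9206, 1.3377, 1.4596, 1.05, 0.7686, 0.276, 0.015 → R0 = 8.2387
x·lx·mx: 0, 1.4112, 3.8412, 4.0131, 5.8384, 5.25, 4.6116, 1.932, 0.12 → Σ = 27.0175
T = 27.0175 / 8.2387 = 3.27934… → 3.28

3.28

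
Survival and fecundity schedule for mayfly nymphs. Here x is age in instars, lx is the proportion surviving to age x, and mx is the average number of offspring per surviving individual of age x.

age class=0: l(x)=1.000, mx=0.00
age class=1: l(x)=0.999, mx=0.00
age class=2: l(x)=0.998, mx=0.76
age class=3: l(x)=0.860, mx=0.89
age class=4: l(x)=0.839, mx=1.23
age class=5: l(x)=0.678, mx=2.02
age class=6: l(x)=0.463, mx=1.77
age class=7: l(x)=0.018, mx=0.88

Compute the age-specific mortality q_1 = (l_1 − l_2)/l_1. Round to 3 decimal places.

0.001

q_1 = (l_1 − l_2) / l_1 = (0.999 − 0.998) / 0.999
     = 0.001 / 0.999 = 0.001001… → 0.001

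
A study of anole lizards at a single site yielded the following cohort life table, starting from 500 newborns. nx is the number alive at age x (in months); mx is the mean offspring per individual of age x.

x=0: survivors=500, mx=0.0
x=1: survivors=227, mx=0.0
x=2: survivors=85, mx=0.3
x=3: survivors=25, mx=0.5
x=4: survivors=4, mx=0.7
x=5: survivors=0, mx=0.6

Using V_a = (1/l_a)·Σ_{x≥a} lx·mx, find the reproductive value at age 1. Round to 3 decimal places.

lx = nx/n0 = nx/500: 1, 0.454, 0.17, 0.05, 0.008, 0
lx·mx for x ≥ 1: 0, 0.051, 0.025, 0.0056, 0 → sum = 0.0816
V_1 = 0.0816 / l_1 = 0.0816 / 0.454 = 0.179736… → 0.180

0.180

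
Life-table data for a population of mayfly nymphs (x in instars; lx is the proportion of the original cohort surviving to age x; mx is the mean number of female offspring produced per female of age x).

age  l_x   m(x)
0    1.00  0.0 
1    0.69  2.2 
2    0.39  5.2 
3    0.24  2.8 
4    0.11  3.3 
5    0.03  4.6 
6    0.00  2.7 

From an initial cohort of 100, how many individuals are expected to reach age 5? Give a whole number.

3

Expected survivors = N0 · l_5 = 100 × 0.03 = 3 → 3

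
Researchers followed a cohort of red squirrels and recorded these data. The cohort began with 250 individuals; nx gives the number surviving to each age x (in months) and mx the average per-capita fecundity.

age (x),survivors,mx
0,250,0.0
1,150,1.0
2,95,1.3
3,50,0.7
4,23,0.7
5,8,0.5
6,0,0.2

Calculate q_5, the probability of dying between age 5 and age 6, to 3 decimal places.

lx = nx/n0 = nx/250: 1, 0.6, 0.38, 0.2, 0.092, 0.032, 0
q_5 = (l_5 − l_6) / l_5 = (0.032 − 0) / 0.032
     = 0.032 / 0.032 = 1 → 1.000

1.000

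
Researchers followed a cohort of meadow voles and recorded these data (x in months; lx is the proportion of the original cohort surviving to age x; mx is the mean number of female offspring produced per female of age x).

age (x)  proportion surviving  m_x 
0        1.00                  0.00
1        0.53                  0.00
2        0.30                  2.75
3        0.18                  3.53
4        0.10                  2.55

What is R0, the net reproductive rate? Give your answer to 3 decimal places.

lx·mx by age: 0, 0, 0.825, 0.6354, 0.255
R0 = Σ lx·mx = 1.7154 → 1.715

1.715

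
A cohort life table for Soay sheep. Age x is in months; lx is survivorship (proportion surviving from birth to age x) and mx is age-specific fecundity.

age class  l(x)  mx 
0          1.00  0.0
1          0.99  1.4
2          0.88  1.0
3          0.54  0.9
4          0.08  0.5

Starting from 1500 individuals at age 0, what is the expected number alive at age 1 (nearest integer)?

Expected survivors = N0 · l_1 = 1500 × 0.99 = 1485 → 1485

1485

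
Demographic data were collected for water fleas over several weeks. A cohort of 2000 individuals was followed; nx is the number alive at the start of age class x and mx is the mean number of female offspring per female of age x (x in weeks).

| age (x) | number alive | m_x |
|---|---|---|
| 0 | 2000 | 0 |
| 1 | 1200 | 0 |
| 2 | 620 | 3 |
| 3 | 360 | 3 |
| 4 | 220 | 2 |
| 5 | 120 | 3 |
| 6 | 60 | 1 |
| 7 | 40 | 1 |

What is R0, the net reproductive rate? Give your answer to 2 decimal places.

1.92

lx = nx/n0 = nx/2000: 1, 0.6, 0.31, 0.18, 0.11, 0.06, 0.03, 0.02
lx·mx by age: 0, 0, 0.93, 0.54, 0.22, 0.18, 0.03, 0.02
R0 = Σ lx·mx = 1.92 → 1.92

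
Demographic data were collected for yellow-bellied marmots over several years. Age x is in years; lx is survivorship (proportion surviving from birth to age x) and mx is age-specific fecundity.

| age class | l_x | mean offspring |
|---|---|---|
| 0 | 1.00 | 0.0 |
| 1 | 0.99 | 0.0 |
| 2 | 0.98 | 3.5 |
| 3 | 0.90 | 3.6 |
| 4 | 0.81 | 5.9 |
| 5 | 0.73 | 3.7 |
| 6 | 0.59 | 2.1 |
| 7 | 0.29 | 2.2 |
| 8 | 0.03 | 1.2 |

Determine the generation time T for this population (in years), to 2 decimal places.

3.82

lx·mx: 0, 0, 3.43, 3.24, 4.779, 2.701, 1.239, 0.638, 0.036 → R0 = 16.063
x·lx·mx: 0, 0, 6.86, 9.72, 19.116, 13.505, 7.434, 4.466, 0.288 → Σ = 61.389
T = 61.389 / 16.063 = 3.821764… → 3.82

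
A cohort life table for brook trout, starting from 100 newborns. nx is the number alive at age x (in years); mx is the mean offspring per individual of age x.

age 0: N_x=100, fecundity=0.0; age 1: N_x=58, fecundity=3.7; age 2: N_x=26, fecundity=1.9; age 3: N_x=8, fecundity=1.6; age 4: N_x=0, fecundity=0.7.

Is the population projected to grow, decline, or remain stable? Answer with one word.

growing

lx = nx/n0 = nx/100: 1, 0.58, 0.26, 0.08, 0
R0 = Σ lx·mx = 0 + 2.146 + 0.494 + 0.128 + 0 = 2.768
R0 > 1, so the population is growing.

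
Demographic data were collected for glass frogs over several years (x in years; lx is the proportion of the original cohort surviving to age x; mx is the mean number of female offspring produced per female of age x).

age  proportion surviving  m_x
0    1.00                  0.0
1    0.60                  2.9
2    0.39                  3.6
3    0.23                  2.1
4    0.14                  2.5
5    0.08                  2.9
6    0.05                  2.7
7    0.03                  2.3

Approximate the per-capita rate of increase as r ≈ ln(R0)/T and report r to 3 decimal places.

0.665

R0 = Σ lx·mx = 0 + 1.74 + 1.404 + 0.483 + 0.35 + 0.232 + 0.135 + 0.069 = 4.413
Σ x·lx·mx = 9.85; T = 9.85/4.413 = 2.23204…
r ≈ ln(R0)/T = ln(4.413)/2.23204… = 0.66511… → 0.665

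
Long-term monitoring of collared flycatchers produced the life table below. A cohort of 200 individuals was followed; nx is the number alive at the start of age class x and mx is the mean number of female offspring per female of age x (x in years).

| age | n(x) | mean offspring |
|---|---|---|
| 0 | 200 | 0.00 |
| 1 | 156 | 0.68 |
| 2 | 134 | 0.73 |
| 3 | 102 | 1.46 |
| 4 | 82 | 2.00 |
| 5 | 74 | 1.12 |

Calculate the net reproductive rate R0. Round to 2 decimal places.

lx = nx/n0 = nx/200: 1, 0.78, 0.67, 0.51, 0.41, 0.37
lx·mx by age: 0, 0.5304, 0.4891, 0.7446, 0.82, 0.4144
R0 = Σ lx·mx = 2.9985 → 3.00

3.00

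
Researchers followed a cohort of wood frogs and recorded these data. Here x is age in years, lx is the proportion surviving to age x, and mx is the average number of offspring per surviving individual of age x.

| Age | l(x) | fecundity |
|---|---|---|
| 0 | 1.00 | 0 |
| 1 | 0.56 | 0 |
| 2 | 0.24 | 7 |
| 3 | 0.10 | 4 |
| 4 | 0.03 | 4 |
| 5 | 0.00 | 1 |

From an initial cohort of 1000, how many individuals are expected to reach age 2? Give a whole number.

240

Expected survivors = N0 · l_2 = 1000 × 0.24 = 240 → 240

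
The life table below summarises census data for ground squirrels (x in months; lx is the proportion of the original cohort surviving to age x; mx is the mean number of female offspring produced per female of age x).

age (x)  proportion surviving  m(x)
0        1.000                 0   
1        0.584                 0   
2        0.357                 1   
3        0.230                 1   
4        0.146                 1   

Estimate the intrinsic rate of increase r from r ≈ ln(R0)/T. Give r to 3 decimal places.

-0.115

R0 = Σ lx·mx = 0 + 0 + 0.357 + 0.23 + 0.146 = 0.733
Σ x·lx·mx = 1.988; T = 1.988/0.733 = 2.71214…
r ≈ ln(R0)/T = ln(0.733)/2.71214… = -0.11453… → -0.115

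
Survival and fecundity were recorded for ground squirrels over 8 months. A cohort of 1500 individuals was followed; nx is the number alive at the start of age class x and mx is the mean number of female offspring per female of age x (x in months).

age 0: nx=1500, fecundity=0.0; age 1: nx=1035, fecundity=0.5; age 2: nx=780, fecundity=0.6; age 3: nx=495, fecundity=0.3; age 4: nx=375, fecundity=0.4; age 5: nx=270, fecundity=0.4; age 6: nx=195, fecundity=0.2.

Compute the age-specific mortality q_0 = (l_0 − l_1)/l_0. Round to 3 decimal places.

0.310

lx = nx/n0 = nx/1500: 1, 0.69, 0.52, 0.33, 0.25, 0.18, 0.13
q_0 = (l_0 − l_1) / l_0 = (1 − 0.69) / 1
     = 0.31 / 1 = 0.31 → 0.310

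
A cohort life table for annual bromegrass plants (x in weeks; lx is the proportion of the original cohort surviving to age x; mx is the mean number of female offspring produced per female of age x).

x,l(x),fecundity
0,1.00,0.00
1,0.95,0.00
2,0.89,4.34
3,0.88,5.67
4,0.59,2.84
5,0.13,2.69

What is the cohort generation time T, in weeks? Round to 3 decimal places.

lx·mx: 0, 0, 3.8626, 4.9896, 1.6756, 0.3497 → R0 = 10.8775
x·lx·mx: 0, 0, 7.7252, 14.9688, 6.7024, 1.7485 → Σ = 31.1449
T = 31.1449 / 10.8775 = 2.863241… → 2.863

2.863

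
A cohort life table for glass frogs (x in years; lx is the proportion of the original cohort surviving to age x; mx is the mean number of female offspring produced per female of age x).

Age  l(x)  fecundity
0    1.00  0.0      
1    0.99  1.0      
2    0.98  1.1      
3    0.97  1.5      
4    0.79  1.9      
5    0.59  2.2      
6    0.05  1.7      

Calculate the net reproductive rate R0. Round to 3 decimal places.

6.407

lx·mx by age: 0, 0.99, 1.078, 1.455, 1.501, 1.298, 0.085
R0 = Σ lx·mx = 6.407 → 6.407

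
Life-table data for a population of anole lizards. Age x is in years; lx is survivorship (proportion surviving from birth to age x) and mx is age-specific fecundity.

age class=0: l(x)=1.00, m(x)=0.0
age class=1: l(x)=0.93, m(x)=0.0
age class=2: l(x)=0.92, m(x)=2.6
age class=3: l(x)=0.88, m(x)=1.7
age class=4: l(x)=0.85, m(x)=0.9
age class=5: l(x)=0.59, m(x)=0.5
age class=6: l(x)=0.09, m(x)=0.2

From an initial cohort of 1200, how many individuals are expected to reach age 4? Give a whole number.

Expected survivors = N0 · l_4 = 1200 × 0.85 = 1020 → 1020

1020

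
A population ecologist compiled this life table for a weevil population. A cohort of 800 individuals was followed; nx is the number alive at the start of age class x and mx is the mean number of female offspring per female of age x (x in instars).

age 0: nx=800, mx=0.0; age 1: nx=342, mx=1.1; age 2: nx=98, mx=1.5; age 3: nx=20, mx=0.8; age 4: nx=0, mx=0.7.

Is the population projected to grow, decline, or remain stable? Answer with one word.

lx = nx/n0 = nx/800: 1, 0.4275, 0.1225, 0.025, 0
R0 = Σ lx·mx = 0 + 0.47025 + 0.18375 + 0.02 + 0 = 0.674
R0 < 1, so the population is declining.

declining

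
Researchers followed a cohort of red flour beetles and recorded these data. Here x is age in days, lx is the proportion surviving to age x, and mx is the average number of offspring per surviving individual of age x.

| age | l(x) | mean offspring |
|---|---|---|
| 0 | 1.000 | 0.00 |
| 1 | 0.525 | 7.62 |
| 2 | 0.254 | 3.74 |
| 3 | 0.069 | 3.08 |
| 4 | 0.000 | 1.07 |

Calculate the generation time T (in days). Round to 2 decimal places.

1.27

lx·mx: 0, 4.0005, 0.94996, 0.21252, 0 → R0 = 5.16298
x·lx·mx: 0, 4.0005, 1.89992, 0.63756, 0 → Σ = 6.53798
T = 6.53798 / 5.16298 = 1.266319… → 1.27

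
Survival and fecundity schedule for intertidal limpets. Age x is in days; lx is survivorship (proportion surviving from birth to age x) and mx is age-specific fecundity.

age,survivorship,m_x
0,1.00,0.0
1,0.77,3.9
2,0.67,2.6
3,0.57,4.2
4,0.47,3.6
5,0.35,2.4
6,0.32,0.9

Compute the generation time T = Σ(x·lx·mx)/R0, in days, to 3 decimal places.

2.647

lx·mx: 0, 3.003, 1.742, 2.394, 1.692, 0.84, 0.288 → R0 = 9.959
x·lx·mx: 0, 3.003, 3.484, 7.182, 6.768, 4.2, 1.728 → Σ = 26.365
T = 26.365 / 9.959 = 2.647354… → 2.647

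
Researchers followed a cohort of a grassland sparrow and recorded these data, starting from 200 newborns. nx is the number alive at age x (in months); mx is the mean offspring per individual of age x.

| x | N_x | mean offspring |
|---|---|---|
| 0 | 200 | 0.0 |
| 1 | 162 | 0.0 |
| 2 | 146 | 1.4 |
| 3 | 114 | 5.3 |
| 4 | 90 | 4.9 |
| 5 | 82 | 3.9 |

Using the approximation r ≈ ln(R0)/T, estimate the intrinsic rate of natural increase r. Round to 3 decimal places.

lx = nx/n0 = nx/200: 1, 0.81, 0.73, 0.57, 0.45, 0.41
R0 = Σ lx·mx = 0 + 0 + 1.022 + 3.021 + 2.205 + 1.599 = 7.847
Σ x·lx·mx = 27.922; T = 27.922/7.847 = 3.5583…
r ≈ ln(R0)/T = ln(7.847)/3.5583… = 0.57896… → 0.579

0.579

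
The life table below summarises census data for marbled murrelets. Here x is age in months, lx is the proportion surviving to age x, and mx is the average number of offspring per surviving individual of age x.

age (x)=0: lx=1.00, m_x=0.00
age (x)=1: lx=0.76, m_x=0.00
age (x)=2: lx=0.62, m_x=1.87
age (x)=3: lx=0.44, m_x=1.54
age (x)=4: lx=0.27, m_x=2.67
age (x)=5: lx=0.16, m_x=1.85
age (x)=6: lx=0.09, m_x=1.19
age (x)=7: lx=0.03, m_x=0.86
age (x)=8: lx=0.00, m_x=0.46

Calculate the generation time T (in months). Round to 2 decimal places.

3.19

lx·mx: 0, 0, 1.1594, 0.6776, 0.7209, 0.296, 0.1071, 0.0258, 0 → R0 = 2.9868
x·lx·mx: 0, 0, 2.3188, 2.0328, 2.8836, 1.48, 0.6426, 0.1806, 0 → Σ = 9.5384
T = 9.5384 / 2.9868 = 3.193518… → 3.19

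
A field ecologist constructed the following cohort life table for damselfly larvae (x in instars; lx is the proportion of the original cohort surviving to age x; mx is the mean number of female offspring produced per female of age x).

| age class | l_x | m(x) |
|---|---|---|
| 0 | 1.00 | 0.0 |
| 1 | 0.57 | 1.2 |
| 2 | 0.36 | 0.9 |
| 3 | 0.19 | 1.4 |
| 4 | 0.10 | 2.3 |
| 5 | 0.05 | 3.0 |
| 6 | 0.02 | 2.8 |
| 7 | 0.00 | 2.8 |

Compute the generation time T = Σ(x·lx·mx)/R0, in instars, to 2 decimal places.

2.42

lx·mx: 0, 0.684, 0.324, 0.266, 0.23, 0.15, 0.056, 0 → R0 = 1.71
x·lx·mx: 0, 0.684, 0.648, 0.798, 0.92, 0.75, 0.336, 0 → Σ = 4.136
T = 4.136 / 1.71 = 2.418713… → 2.42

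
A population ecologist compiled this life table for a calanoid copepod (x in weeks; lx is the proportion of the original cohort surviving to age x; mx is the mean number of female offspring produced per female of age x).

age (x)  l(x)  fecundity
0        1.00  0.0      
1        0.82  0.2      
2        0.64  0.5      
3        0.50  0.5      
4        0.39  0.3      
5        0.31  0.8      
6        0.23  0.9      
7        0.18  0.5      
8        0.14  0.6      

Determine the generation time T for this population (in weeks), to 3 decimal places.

lx·mx: 0, 0.164, 0.32, 0.25, 0.117, 0.248, 0.207, 0.09, 0.084 → R0 = 1.48
x·lx·mx: 0, 0.164, 0.64, 0.75, 0.468, 1.24, 1.242, 0.63, 0.672 → Σ = 5.806
T = 5.806 / 1.48 = 3.922973… → 3.923

3.923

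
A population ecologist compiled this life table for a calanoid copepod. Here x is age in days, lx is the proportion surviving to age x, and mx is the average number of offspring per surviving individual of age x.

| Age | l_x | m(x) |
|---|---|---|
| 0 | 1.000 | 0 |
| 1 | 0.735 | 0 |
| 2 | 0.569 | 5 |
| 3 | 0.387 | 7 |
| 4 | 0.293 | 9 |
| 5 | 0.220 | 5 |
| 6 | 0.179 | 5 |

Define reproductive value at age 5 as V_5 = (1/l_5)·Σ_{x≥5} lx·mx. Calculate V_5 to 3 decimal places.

lx·mx for x ≥ 5: 1.1, 0.895 → sum = 1.995
V_5 = 1.995 / l_5 = 1.995 / 0.22 = 9.068182… → 9.068

9.068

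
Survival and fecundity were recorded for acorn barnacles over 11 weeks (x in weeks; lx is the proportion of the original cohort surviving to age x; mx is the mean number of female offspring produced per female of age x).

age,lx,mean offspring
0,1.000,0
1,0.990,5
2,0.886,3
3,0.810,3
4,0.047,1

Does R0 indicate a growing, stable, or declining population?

growing

R0 = Σ lx·mx = 0 + 4.95 + 2.658 + 2.43 + 0.047 = 10.085
R0 > 1, so the population is growing.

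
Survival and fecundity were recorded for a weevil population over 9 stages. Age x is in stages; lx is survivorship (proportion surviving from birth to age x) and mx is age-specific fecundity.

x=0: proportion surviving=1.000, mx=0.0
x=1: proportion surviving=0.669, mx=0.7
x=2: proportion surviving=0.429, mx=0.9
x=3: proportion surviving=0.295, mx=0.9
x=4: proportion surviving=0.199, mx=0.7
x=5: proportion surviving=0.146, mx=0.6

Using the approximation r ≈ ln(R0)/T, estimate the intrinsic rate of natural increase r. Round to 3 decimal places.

R0 = Σ lx·mx = 0 + 0.4683 + 0.3861 + 0.2655 + 0.1393 + 0.0876 = 1.3468
Σ x·lx·mx = 3.0322; T = 3.0322/1.3468 = 2.25141…
r ≈ ln(R0)/T = ln(1.3468)/2.25141… = 0.13224… → 0.132

0.132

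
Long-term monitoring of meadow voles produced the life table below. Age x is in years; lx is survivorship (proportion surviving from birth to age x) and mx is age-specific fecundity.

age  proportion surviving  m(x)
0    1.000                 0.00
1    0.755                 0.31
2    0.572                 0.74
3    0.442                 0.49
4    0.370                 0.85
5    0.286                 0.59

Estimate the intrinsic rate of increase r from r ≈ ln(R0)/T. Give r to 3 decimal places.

R0 = Σ lx·mx = 0 + 0.23405 + 0.42328 + 0.21658 + 0.3145 + 0.16874 = 1.35715
Σ x·lx·mx = 3.83205; T = 3.83205/1.35715 = 2.8236…
r ≈ ln(R0)/T = ln(1.35715)/2.8236… = 0.10816… → 0.108

0.108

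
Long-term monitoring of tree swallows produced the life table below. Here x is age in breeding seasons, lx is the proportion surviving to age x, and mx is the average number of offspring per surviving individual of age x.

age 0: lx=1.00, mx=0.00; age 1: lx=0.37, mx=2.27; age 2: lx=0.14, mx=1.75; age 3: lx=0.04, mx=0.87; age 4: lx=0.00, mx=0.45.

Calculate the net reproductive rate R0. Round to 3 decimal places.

lx·mx by age: 0, 0.8399, 0.245, 0.0348, 0
R0 = Σ lx·mx = 1.1197 → 1.120

1.120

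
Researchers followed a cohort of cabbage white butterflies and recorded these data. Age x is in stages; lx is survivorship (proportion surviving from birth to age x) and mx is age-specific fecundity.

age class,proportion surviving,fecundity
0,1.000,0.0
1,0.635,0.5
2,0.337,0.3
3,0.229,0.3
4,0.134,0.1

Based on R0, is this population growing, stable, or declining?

R0 = Σ lx·mx = 0 + 0.3175 + 0.1011 + 0.0687 + 0.0134 = 0.5007
R0 < 1, so the population is declining.

declining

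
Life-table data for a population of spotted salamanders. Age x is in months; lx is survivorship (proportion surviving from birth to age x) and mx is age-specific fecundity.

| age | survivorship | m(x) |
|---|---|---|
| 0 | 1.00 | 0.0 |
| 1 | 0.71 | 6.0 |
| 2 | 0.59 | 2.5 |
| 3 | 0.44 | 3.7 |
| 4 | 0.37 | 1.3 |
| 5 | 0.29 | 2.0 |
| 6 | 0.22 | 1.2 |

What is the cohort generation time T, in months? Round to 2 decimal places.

2.13

lx·mx: 0, 4.26, 1.475, 1.628, 0.481, 0.58, 0.264 → R0 = 8.688
x·lx·mx: 0, 4.26, 2.95, 4.884, 1.924, 2.9, 1.584 → Σ = 18.502
T = 18.502 / 8.688 = 2.129604… → 2.13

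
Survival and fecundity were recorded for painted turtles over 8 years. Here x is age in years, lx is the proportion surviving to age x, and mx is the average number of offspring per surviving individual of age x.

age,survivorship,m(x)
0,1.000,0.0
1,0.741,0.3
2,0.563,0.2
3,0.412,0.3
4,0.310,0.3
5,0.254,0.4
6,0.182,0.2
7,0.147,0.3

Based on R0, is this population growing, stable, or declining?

declining

R0 = Σ lx·mx = 0 + 0.2223 + 0.1126 + 0.1236 + 0.093 + 0.1016 + 0.0364 + 0.0441 = 0.7336
R0 < 1, so the population is declining.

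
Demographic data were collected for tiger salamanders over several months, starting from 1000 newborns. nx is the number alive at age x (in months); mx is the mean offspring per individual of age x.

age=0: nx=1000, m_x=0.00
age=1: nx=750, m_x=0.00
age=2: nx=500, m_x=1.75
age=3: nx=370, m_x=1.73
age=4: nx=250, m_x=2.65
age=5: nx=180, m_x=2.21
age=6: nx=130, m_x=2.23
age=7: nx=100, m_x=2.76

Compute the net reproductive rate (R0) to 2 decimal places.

3.14

lx = nx/n0 = nx/1000: 1, 0.75, 0.5, 0.37, 0.25, 0.18, 0.13, 0.1
lx·mx by age: 0, 0, 0.875, 0.6401, 0.6625, 0.3978, 0.2899, 0.276
R0 = Σ lx·mx = 3.1413 → 3.14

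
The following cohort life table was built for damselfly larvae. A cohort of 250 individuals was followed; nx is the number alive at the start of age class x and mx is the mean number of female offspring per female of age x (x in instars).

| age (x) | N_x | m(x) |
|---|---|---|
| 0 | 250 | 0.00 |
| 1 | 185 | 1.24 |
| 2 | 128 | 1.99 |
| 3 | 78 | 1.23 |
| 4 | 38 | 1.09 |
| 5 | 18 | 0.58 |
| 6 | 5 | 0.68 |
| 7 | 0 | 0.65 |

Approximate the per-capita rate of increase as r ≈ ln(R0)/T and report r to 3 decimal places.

lx = nx/n0 = nx/250: 1, 0.74, 0.512, 0.312, 0.152, 0.072, 0.02, 0
R0 = Σ lx·mx = 0 + 0.9176 + 1.01888 + 0.38376 + 0.16568 + 0.04176 + 0.0136 + 0 = 2.54128
Σ x·lx·mx = 5.05976; T = 5.05976/2.54128 = 1.99103…
r ≈ ln(R0)/T = ln(2.54128)/1.99103… = 0.46844… → 0.468

0.468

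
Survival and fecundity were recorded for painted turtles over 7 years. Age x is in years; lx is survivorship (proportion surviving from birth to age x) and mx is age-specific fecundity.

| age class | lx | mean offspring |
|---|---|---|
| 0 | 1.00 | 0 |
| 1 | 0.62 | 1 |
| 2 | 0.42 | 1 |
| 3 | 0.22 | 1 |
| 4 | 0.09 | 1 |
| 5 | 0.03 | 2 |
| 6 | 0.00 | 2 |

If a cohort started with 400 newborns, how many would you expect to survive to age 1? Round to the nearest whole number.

248

Expected survivors = N0 · l_1 = 400 × 0.62 = 248 → 248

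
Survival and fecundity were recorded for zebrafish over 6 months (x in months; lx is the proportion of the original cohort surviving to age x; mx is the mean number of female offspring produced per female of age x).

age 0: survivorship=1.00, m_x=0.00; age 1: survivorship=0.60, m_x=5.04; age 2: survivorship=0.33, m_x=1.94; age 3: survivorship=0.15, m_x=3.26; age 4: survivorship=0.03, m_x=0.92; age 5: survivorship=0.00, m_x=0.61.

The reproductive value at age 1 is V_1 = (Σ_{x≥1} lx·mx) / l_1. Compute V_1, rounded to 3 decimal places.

6.968

lx·mx for x ≥ 1: 3.024, 0.6402, 0.489, 0.0276, 0 → sum = 4.1808
V_1 = 4.1808 / l_1 = 4.1808 / 0.6 = 6.968 → 6.968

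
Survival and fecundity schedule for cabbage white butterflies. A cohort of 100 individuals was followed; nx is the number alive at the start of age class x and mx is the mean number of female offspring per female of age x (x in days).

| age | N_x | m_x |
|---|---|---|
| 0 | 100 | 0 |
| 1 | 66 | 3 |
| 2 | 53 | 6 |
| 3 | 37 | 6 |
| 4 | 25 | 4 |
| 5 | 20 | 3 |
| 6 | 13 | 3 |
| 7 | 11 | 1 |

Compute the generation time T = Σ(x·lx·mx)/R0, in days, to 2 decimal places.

lx = nx/n0 = nx/100: 1, 0.66, 0.53, 0.37, 0.25, 0.2, 0.13, 0.11
lx·mx: 0, 1.98, 3.18, 2.22, 1, 0.6, 0.39, 0.11 → R0 = 9.48
x·lx·mx: 0, 1.98, 6.36, 6.66, 4, 3, 2.34, 0.77 → Σ = 25.11
T = 25.11 / 9.48 = 2.648734… → 2.65

2.65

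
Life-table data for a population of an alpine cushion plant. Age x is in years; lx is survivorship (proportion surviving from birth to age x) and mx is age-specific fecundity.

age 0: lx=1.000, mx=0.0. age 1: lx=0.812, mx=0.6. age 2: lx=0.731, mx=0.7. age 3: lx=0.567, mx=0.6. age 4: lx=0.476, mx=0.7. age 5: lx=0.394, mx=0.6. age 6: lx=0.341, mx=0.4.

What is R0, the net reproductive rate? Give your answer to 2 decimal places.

lx·mx by age: 0, 0.4872, 0.5117, 0.3402, 0.3332, 0.2364, 0.1364
R0 = Σ lx·mx = 2.0451 → 2.05

2.05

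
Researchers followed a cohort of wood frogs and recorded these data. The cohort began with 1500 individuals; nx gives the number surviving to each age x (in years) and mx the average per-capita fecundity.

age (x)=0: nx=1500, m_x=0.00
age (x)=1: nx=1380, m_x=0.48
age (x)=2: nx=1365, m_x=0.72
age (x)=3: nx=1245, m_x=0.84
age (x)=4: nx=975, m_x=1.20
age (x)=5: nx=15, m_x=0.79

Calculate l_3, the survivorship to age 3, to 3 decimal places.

l_3 = n_3/n_0 = 1245/1500 = 0.83 → 0.830

0.830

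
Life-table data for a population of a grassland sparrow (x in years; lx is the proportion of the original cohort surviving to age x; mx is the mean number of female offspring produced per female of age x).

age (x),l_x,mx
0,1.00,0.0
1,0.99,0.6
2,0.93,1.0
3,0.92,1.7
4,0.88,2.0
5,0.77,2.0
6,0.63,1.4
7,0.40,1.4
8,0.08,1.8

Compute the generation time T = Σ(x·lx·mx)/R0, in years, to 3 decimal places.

lx·mx: 0, 0.594, 0.93, 1.564, 1.76, 1.54, 0.882, 0.56, 0.144 → R0 = 7.974
x·lx·mx: 0, 0.594, 1.86, 4.692, 7.04, 7.7, 5.292, 3.92, 1.152 → Σ = 32.25
T = 32.25 / 7.974 = 4.044394… → 4.044

4.044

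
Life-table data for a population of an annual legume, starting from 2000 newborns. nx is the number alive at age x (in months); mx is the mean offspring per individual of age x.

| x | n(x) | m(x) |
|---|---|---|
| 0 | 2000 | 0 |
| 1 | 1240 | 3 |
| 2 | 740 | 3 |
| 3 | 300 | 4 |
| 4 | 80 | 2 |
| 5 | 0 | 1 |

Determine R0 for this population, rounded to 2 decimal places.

lx = nx/n0 = nx/2000: 1, 0.62, 0.37, 0.15, 0.04, 0
lx·mx by age: 0, 1.86, 1.11, 0.6, 0.08, 0
R0 = Σ lx·mx = 3.65 → 3.65

3.65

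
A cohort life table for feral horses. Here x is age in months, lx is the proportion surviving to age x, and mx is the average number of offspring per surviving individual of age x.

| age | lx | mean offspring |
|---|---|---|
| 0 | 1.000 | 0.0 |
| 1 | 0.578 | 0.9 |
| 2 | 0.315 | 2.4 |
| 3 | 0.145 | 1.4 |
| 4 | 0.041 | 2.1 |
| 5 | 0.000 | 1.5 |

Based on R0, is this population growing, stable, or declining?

growing

R0 = Σ lx·mx = 0 + 0.5202 + 0.756 + 0.203 + 0.0861 + 0 = 1.5653
R0 > 1, so the population is growing.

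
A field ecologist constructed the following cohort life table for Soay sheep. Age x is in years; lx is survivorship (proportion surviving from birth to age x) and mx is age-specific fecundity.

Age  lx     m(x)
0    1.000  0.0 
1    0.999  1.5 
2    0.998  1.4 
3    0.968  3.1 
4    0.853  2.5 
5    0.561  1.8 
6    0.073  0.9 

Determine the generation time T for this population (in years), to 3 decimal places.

lx·mx: 0, 1.4985, 1.3972, 3.0008, 2.1325, 1.0098, 0.0657 → R0 = 9.1045
x·lx·mx: 0, 1.4985, 2.7944, 9.0024, 8.53, 5.049, 0.3942 → Σ = 27.2685
T = 27.2685 / 9.1045 = 2.995057… → 2.995

2.995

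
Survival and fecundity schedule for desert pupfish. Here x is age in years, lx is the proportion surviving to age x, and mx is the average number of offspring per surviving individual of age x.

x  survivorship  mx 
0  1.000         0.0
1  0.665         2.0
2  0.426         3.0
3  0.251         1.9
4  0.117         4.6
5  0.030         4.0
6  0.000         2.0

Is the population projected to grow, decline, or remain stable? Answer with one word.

R0 = Σ lx·mx = 0 + 1.33 + 1.278 + 0.4769 + 0.5382 + 0.12 + 0 = 3.7431
R0 > 1, so the population is growing.

growing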